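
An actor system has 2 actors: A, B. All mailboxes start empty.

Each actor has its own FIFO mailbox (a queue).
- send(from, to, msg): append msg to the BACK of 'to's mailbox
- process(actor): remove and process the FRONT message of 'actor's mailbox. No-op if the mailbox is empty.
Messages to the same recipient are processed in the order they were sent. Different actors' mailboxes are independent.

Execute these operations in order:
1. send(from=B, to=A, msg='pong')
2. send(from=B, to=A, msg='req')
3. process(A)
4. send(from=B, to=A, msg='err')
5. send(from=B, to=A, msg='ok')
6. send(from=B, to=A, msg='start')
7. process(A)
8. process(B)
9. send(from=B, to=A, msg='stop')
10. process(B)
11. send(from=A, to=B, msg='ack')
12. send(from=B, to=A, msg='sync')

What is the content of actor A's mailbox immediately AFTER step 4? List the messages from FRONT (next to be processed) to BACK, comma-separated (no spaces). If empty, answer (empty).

After 1 (send(from=B, to=A, msg='pong')): A:[pong] B:[]
After 2 (send(from=B, to=A, msg='req')): A:[pong,req] B:[]
After 3 (process(A)): A:[req] B:[]
After 4 (send(from=B, to=A, msg='err')): A:[req,err] B:[]

req,err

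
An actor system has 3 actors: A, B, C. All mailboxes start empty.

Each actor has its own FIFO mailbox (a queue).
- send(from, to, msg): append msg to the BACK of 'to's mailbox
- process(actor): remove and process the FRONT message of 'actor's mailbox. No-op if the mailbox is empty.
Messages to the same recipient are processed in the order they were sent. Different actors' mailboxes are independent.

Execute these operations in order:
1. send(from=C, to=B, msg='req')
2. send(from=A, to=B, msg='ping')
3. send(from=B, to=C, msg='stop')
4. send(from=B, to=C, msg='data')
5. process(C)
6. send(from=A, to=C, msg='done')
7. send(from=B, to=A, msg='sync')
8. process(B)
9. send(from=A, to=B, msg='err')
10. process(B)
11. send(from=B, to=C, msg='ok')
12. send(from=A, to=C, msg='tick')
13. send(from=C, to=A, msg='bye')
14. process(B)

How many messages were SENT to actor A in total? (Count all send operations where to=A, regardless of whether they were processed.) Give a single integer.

Answer: 2

Derivation:
After 1 (send(from=C, to=B, msg='req')): A:[] B:[req] C:[]
After 2 (send(from=A, to=B, msg='ping')): A:[] B:[req,ping] C:[]
After 3 (send(from=B, to=C, msg='stop')): A:[] B:[req,ping] C:[stop]
After 4 (send(from=B, to=C, msg='data')): A:[] B:[req,ping] C:[stop,data]
After 5 (process(C)): A:[] B:[req,ping] C:[data]
After 6 (send(from=A, to=C, msg='done')): A:[] B:[req,ping] C:[data,done]
After 7 (send(from=B, to=A, msg='sync')): A:[sync] B:[req,ping] C:[data,done]
After 8 (process(B)): A:[sync] B:[ping] C:[data,done]
After 9 (send(from=A, to=B, msg='err')): A:[sync] B:[ping,err] C:[data,done]
After 10 (process(B)): A:[sync] B:[err] C:[data,done]
After 11 (send(from=B, to=C, msg='ok')): A:[sync] B:[err] C:[data,done,ok]
After 12 (send(from=A, to=C, msg='tick')): A:[sync] B:[err] C:[data,done,ok,tick]
After 13 (send(from=C, to=A, msg='bye')): A:[sync,bye] B:[err] C:[data,done,ok,tick]
After 14 (process(B)): A:[sync,bye] B:[] C:[data,done,ok,tick]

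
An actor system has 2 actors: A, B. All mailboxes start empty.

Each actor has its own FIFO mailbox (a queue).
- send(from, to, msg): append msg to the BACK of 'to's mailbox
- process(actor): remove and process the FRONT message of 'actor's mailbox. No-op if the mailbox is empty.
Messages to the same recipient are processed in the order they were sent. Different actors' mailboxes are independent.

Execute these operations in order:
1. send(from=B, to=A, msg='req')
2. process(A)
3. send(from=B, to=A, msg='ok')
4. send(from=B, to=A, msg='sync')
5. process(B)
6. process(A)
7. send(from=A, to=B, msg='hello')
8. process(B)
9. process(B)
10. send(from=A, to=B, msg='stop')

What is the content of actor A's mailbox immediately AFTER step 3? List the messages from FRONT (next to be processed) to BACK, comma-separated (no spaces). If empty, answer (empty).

After 1 (send(from=B, to=A, msg='req')): A:[req] B:[]
After 2 (process(A)): A:[] B:[]
After 3 (send(from=B, to=A, msg='ok')): A:[ok] B:[]

ok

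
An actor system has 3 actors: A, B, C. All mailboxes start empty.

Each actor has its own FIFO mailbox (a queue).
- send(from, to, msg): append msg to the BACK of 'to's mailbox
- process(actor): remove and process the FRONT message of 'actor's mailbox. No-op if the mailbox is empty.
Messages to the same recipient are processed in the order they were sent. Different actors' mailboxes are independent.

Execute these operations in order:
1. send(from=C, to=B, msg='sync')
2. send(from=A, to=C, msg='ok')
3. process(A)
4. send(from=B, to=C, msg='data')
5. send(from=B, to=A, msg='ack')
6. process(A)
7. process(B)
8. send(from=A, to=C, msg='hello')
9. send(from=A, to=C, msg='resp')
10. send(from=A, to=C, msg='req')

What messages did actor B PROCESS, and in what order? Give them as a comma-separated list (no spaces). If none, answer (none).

After 1 (send(from=C, to=B, msg='sync')): A:[] B:[sync] C:[]
After 2 (send(from=A, to=C, msg='ok')): A:[] B:[sync] C:[ok]
After 3 (process(A)): A:[] B:[sync] C:[ok]
After 4 (send(from=B, to=C, msg='data')): A:[] B:[sync] C:[ok,data]
After 5 (send(from=B, to=A, msg='ack')): A:[ack] B:[sync] C:[ok,data]
After 6 (process(A)): A:[] B:[sync] C:[ok,data]
After 7 (process(B)): A:[] B:[] C:[ok,data]
After 8 (send(from=A, to=C, msg='hello')): A:[] B:[] C:[ok,data,hello]
After 9 (send(from=A, to=C, msg='resp')): A:[] B:[] C:[ok,data,hello,resp]
After 10 (send(from=A, to=C, msg='req')): A:[] B:[] C:[ok,data,hello,resp,req]

Answer: sync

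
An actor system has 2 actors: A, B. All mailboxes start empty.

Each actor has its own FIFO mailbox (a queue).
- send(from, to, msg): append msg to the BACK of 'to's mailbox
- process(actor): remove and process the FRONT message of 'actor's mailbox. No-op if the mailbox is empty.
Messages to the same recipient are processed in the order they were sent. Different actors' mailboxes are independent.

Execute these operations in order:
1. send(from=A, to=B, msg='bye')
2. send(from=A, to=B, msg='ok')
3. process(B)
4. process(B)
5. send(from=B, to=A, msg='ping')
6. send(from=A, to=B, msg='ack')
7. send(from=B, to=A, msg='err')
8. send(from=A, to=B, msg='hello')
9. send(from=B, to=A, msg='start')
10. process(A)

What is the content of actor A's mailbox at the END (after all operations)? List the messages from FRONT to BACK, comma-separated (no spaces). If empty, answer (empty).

After 1 (send(from=A, to=B, msg='bye')): A:[] B:[bye]
After 2 (send(from=A, to=B, msg='ok')): A:[] B:[bye,ok]
After 3 (process(B)): A:[] B:[ok]
After 4 (process(B)): A:[] B:[]
After 5 (send(from=B, to=A, msg='ping')): A:[ping] B:[]
After 6 (send(from=A, to=B, msg='ack')): A:[ping] B:[ack]
After 7 (send(from=B, to=A, msg='err')): A:[ping,err] B:[ack]
After 8 (send(from=A, to=B, msg='hello')): A:[ping,err] B:[ack,hello]
After 9 (send(from=B, to=A, msg='start')): A:[ping,err,start] B:[ack,hello]
After 10 (process(A)): A:[err,start] B:[ack,hello]

Answer: err,start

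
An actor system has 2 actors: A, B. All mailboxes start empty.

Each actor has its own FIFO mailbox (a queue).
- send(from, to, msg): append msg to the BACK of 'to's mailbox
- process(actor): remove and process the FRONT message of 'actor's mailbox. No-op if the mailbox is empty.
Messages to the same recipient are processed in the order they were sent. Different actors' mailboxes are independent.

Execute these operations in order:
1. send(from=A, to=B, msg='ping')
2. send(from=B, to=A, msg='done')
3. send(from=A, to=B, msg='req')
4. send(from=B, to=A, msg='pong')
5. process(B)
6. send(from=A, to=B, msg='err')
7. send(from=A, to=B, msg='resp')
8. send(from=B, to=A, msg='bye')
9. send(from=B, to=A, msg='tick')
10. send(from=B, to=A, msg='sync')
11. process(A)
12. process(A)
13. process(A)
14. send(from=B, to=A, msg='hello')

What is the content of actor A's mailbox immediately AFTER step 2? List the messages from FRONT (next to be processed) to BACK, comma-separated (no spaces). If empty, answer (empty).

After 1 (send(from=A, to=B, msg='ping')): A:[] B:[ping]
After 2 (send(from=B, to=A, msg='done')): A:[done] B:[ping]

done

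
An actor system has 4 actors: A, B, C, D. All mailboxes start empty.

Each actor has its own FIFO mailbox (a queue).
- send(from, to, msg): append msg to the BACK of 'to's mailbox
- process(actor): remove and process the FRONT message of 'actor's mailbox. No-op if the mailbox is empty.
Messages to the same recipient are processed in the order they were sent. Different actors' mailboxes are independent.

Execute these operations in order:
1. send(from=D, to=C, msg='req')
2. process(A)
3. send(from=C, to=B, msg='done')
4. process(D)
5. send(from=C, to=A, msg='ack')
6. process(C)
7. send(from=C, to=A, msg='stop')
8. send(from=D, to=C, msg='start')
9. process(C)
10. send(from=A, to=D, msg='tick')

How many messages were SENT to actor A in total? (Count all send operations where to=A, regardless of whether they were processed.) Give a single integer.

After 1 (send(from=D, to=C, msg='req')): A:[] B:[] C:[req] D:[]
After 2 (process(A)): A:[] B:[] C:[req] D:[]
After 3 (send(from=C, to=B, msg='done')): A:[] B:[done] C:[req] D:[]
After 4 (process(D)): A:[] B:[done] C:[req] D:[]
After 5 (send(from=C, to=A, msg='ack')): A:[ack] B:[done] C:[req] D:[]
After 6 (process(C)): A:[ack] B:[done] C:[] D:[]
After 7 (send(from=C, to=A, msg='stop')): A:[ack,stop] B:[done] C:[] D:[]
After 8 (send(from=D, to=C, msg='start')): A:[ack,stop] B:[done] C:[start] D:[]
After 9 (process(C)): A:[ack,stop] B:[done] C:[] D:[]
After 10 (send(from=A, to=D, msg='tick')): A:[ack,stop] B:[done] C:[] D:[tick]

Answer: 2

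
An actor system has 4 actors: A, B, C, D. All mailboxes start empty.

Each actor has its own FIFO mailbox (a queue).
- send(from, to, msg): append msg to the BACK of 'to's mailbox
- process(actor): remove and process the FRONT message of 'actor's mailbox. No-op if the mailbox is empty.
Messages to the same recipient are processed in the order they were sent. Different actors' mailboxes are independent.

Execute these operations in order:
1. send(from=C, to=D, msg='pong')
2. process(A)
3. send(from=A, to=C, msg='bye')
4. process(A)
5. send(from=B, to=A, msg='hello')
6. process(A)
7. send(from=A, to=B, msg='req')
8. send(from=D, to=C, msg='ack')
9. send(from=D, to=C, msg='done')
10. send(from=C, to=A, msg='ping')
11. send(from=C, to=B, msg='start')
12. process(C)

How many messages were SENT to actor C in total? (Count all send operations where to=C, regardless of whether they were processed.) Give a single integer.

Answer: 3

Derivation:
After 1 (send(from=C, to=D, msg='pong')): A:[] B:[] C:[] D:[pong]
After 2 (process(A)): A:[] B:[] C:[] D:[pong]
After 3 (send(from=A, to=C, msg='bye')): A:[] B:[] C:[bye] D:[pong]
After 4 (process(A)): A:[] B:[] C:[bye] D:[pong]
After 5 (send(from=B, to=A, msg='hello')): A:[hello] B:[] C:[bye] D:[pong]
After 6 (process(A)): A:[] B:[] C:[bye] D:[pong]
After 7 (send(from=A, to=B, msg='req')): A:[] B:[req] C:[bye] D:[pong]
After 8 (send(from=D, to=C, msg='ack')): A:[] B:[req] C:[bye,ack] D:[pong]
After 9 (send(from=D, to=C, msg='done')): A:[] B:[req] C:[bye,ack,done] D:[pong]
After 10 (send(from=C, to=A, msg='ping')): A:[ping] B:[req] C:[bye,ack,done] D:[pong]
After 11 (send(from=C, to=B, msg='start')): A:[ping] B:[req,start] C:[bye,ack,done] D:[pong]
After 12 (process(C)): A:[ping] B:[req,start] C:[ack,done] D:[pong]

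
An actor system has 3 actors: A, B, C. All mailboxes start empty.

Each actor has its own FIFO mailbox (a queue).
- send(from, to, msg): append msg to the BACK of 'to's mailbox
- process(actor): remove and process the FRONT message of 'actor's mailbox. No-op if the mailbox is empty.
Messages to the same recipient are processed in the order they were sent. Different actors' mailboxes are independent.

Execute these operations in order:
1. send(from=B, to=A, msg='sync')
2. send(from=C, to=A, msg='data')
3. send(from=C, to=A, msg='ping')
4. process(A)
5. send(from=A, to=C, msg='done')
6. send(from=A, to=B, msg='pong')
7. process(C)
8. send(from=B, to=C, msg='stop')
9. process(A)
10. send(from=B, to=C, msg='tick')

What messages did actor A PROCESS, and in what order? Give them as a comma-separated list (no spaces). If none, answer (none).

After 1 (send(from=B, to=A, msg='sync')): A:[sync] B:[] C:[]
After 2 (send(from=C, to=A, msg='data')): A:[sync,data] B:[] C:[]
After 3 (send(from=C, to=A, msg='ping')): A:[sync,data,ping] B:[] C:[]
After 4 (process(A)): A:[data,ping] B:[] C:[]
After 5 (send(from=A, to=C, msg='done')): A:[data,ping] B:[] C:[done]
After 6 (send(from=A, to=B, msg='pong')): A:[data,ping] B:[pong] C:[done]
After 7 (process(C)): A:[data,ping] B:[pong] C:[]
After 8 (send(from=B, to=C, msg='stop')): A:[data,ping] B:[pong] C:[stop]
After 9 (process(A)): A:[ping] B:[pong] C:[stop]
After 10 (send(from=B, to=C, msg='tick')): A:[ping] B:[pong] C:[stop,tick]

Answer: sync,data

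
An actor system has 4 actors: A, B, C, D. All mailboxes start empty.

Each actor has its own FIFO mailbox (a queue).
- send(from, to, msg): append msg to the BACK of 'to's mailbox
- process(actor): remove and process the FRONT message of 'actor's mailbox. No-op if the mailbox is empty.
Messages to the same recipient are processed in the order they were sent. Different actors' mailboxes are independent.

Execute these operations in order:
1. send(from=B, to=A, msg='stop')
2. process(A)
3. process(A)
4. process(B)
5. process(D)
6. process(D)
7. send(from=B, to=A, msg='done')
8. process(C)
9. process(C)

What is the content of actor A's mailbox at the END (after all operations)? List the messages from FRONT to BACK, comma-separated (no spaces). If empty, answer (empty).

Answer: done

Derivation:
After 1 (send(from=B, to=A, msg='stop')): A:[stop] B:[] C:[] D:[]
After 2 (process(A)): A:[] B:[] C:[] D:[]
After 3 (process(A)): A:[] B:[] C:[] D:[]
After 4 (process(B)): A:[] B:[] C:[] D:[]
After 5 (process(D)): A:[] B:[] C:[] D:[]
After 6 (process(D)): A:[] B:[] C:[] D:[]
After 7 (send(from=B, to=A, msg='done')): A:[done] B:[] C:[] D:[]
After 8 (process(C)): A:[done] B:[] C:[] D:[]
After 9 (process(C)): A:[done] B:[] C:[] D:[]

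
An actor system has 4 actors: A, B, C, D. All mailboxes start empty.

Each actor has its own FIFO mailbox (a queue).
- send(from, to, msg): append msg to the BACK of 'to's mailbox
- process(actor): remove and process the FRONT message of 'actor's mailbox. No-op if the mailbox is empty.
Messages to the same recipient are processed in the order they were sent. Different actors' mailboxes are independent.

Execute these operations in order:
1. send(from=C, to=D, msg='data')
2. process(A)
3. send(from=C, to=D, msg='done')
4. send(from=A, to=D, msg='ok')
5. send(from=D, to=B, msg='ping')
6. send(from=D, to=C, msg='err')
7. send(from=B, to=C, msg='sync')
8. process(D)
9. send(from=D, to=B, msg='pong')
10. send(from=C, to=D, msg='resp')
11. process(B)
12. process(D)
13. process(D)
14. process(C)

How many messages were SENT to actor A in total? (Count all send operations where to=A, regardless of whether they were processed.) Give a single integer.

After 1 (send(from=C, to=D, msg='data')): A:[] B:[] C:[] D:[data]
After 2 (process(A)): A:[] B:[] C:[] D:[data]
After 3 (send(from=C, to=D, msg='done')): A:[] B:[] C:[] D:[data,done]
After 4 (send(from=A, to=D, msg='ok')): A:[] B:[] C:[] D:[data,done,ok]
After 5 (send(from=D, to=B, msg='ping')): A:[] B:[ping] C:[] D:[data,done,ok]
After 6 (send(from=D, to=C, msg='err')): A:[] B:[ping] C:[err] D:[data,done,ok]
After 7 (send(from=B, to=C, msg='sync')): A:[] B:[ping] C:[err,sync] D:[data,done,ok]
After 8 (process(D)): A:[] B:[ping] C:[err,sync] D:[done,ok]
After 9 (send(from=D, to=B, msg='pong')): A:[] B:[ping,pong] C:[err,sync] D:[done,ok]
After 10 (send(from=C, to=D, msg='resp')): A:[] B:[ping,pong] C:[err,sync] D:[done,ok,resp]
After 11 (process(B)): A:[] B:[pong] C:[err,sync] D:[done,ok,resp]
After 12 (process(D)): A:[] B:[pong] C:[err,sync] D:[ok,resp]
After 13 (process(D)): A:[] B:[pong] C:[err,sync] D:[resp]
After 14 (process(C)): A:[] B:[pong] C:[sync] D:[resp]

Answer: 0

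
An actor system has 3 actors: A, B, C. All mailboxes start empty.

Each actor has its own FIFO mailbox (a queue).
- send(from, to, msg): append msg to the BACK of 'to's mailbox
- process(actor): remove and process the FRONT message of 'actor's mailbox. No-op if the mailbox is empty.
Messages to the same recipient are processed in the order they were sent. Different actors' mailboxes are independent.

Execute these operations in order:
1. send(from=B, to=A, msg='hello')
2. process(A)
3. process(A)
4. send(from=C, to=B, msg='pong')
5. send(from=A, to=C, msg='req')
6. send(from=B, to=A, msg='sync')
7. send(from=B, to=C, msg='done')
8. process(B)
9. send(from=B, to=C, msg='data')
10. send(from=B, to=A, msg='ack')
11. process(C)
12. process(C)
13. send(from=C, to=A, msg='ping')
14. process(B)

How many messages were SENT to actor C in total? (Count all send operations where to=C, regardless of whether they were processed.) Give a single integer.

After 1 (send(from=B, to=A, msg='hello')): A:[hello] B:[] C:[]
After 2 (process(A)): A:[] B:[] C:[]
After 3 (process(A)): A:[] B:[] C:[]
After 4 (send(from=C, to=B, msg='pong')): A:[] B:[pong] C:[]
After 5 (send(from=A, to=C, msg='req')): A:[] B:[pong] C:[req]
After 6 (send(from=B, to=A, msg='sync')): A:[sync] B:[pong] C:[req]
After 7 (send(from=B, to=C, msg='done')): A:[sync] B:[pong] C:[req,done]
After 8 (process(B)): A:[sync] B:[] C:[req,done]
After 9 (send(from=B, to=C, msg='data')): A:[sync] B:[] C:[req,done,data]
After 10 (send(from=B, to=A, msg='ack')): A:[sync,ack] B:[] C:[req,done,data]
After 11 (process(C)): A:[sync,ack] B:[] C:[done,data]
After 12 (process(C)): A:[sync,ack] B:[] C:[data]
After 13 (send(from=C, to=A, msg='ping')): A:[sync,ack,ping] B:[] C:[data]
After 14 (process(B)): A:[sync,ack,ping] B:[] C:[data]

Answer: 3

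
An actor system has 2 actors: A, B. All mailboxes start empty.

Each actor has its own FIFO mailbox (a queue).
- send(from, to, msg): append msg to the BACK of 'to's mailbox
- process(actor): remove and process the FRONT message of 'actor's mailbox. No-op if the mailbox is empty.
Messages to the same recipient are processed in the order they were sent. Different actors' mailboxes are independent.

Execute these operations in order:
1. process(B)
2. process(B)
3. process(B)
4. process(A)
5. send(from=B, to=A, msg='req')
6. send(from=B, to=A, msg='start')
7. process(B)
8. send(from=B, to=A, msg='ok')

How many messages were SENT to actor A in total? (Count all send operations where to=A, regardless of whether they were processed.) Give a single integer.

Answer: 3

Derivation:
After 1 (process(B)): A:[] B:[]
After 2 (process(B)): A:[] B:[]
After 3 (process(B)): A:[] B:[]
After 4 (process(A)): A:[] B:[]
After 5 (send(from=B, to=A, msg='req')): A:[req] B:[]
After 6 (send(from=B, to=A, msg='start')): A:[req,start] B:[]
After 7 (process(B)): A:[req,start] B:[]
After 8 (send(from=B, to=A, msg='ok')): A:[req,start,ok] B:[]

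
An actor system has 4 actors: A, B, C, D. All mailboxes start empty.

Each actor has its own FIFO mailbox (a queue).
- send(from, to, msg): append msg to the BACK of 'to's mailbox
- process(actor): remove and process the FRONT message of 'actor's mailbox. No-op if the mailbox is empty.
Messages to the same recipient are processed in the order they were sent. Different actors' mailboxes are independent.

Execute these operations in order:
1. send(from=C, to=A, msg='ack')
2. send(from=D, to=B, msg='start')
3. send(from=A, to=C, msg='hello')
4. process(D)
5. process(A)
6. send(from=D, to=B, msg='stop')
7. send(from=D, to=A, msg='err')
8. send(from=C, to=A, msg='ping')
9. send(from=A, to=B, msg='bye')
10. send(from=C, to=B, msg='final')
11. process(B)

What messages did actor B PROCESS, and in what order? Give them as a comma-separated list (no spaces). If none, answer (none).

After 1 (send(from=C, to=A, msg='ack')): A:[ack] B:[] C:[] D:[]
After 2 (send(from=D, to=B, msg='start')): A:[ack] B:[start] C:[] D:[]
After 3 (send(from=A, to=C, msg='hello')): A:[ack] B:[start] C:[hello] D:[]
After 4 (process(D)): A:[ack] B:[start] C:[hello] D:[]
After 5 (process(A)): A:[] B:[start] C:[hello] D:[]
After 6 (send(from=D, to=B, msg='stop')): A:[] B:[start,stop] C:[hello] D:[]
After 7 (send(from=D, to=A, msg='err')): A:[err] B:[start,stop] C:[hello] D:[]
After 8 (send(from=C, to=A, msg='ping')): A:[err,ping] B:[start,stop] C:[hello] D:[]
After 9 (send(from=A, to=B, msg='bye')): A:[err,ping] B:[start,stop,bye] C:[hello] D:[]
After 10 (send(from=C, to=B, msg='final')): A:[err,ping] B:[start,stop,bye,final] C:[hello] D:[]
After 11 (process(B)): A:[err,ping] B:[stop,bye,final] C:[hello] D:[]

Answer: start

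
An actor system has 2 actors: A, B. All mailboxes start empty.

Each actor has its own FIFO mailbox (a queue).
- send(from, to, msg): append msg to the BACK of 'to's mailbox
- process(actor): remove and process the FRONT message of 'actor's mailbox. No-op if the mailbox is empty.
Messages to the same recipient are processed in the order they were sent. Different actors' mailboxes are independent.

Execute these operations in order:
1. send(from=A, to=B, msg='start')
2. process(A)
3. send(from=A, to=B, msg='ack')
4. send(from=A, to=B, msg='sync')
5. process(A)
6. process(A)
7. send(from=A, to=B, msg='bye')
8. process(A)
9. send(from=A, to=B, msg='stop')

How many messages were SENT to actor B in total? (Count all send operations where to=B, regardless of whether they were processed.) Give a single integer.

After 1 (send(from=A, to=B, msg='start')): A:[] B:[start]
After 2 (process(A)): A:[] B:[start]
After 3 (send(from=A, to=B, msg='ack')): A:[] B:[start,ack]
After 4 (send(from=A, to=B, msg='sync')): A:[] B:[start,ack,sync]
After 5 (process(A)): A:[] B:[start,ack,sync]
After 6 (process(A)): A:[] B:[start,ack,sync]
After 7 (send(from=A, to=B, msg='bye')): A:[] B:[start,ack,sync,bye]
After 8 (process(A)): A:[] B:[start,ack,sync,bye]
After 9 (send(from=A, to=B, msg='stop')): A:[] B:[start,ack,sync,bye,stop]

Answer: 5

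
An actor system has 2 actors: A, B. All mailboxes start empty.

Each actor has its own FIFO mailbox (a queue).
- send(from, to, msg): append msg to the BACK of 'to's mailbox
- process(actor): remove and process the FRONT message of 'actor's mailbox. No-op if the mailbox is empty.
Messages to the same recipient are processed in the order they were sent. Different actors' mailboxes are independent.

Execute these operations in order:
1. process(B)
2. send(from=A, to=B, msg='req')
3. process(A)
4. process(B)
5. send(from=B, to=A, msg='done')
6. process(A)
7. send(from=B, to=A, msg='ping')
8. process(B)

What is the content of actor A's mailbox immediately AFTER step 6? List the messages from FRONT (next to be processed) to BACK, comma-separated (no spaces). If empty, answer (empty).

After 1 (process(B)): A:[] B:[]
After 2 (send(from=A, to=B, msg='req')): A:[] B:[req]
After 3 (process(A)): A:[] B:[req]
After 4 (process(B)): A:[] B:[]
After 5 (send(from=B, to=A, msg='done')): A:[done] B:[]
After 6 (process(A)): A:[] B:[]

(empty)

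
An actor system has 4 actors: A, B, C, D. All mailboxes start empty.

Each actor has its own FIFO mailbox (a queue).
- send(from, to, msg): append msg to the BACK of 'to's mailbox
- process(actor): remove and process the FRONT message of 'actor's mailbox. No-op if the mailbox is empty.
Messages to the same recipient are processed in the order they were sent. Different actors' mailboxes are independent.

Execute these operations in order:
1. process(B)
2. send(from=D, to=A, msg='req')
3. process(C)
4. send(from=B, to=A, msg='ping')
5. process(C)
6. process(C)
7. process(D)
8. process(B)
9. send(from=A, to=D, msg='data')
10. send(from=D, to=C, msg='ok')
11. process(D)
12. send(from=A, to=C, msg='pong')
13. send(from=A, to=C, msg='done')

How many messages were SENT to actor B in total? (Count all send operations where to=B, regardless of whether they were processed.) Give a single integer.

After 1 (process(B)): A:[] B:[] C:[] D:[]
After 2 (send(from=D, to=A, msg='req')): A:[req] B:[] C:[] D:[]
After 3 (process(C)): A:[req] B:[] C:[] D:[]
After 4 (send(from=B, to=A, msg='ping')): A:[req,ping] B:[] C:[] D:[]
After 5 (process(C)): A:[req,ping] B:[] C:[] D:[]
After 6 (process(C)): A:[req,ping] B:[] C:[] D:[]
After 7 (process(D)): A:[req,ping] B:[] C:[] D:[]
After 8 (process(B)): A:[req,ping] B:[] C:[] D:[]
After 9 (send(from=A, to=D, msg='data')): A:[req,ping] B:[] C:[] D:[data]
After 10 (send(from=D, to=C, msg='ok')): A:[req,ping] B:[] C:[ok] D:[data]
After 11 (process(D)): A:[req,ping] B:[] C:[ok] D:[]
After 12 (send(from=A, to=C, msg='pong')): A:[req,ping] B:[] C:[ok,pong] D:[]
After 13 (send(from=A, to=C, msg='done')): A:[req,ping] B:[] C:[ok,pong,done] D:[]

Answer: 0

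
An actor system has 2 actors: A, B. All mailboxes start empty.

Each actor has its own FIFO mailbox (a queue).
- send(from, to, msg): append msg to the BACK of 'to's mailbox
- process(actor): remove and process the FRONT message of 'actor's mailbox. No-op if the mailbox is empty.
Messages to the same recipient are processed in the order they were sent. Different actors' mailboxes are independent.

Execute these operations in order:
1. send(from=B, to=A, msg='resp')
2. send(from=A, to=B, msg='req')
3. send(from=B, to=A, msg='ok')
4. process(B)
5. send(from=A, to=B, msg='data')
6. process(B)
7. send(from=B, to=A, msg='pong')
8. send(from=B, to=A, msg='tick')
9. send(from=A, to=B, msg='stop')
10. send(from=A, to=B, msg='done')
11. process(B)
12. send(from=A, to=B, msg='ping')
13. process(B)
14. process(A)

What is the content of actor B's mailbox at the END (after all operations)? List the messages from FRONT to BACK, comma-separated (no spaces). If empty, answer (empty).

After 1 (send(from=B, to=A, msg='resp')): A:[resp] B:[]
After 2 (send(from=A, to=B, msg='req')): A:[resp] B:[req]
After 3 (send(from=B, to=A, msg='ok')): A:[resp,ok] B:[req]
After 4 (process(B)): A:[resp,ok] B:[]
After 5 (send(from=A, to=B, msg='data')): A:[resp,ok] B:[data]
After 6 (process(B)): A:[resp,ok] B:[]
After 7 (send(from=B, to=A, msg='pong')): A:[resp,ok,pong] B:[]
After 8 (send(from=B, to=A, msg='tick')): A:[resp,ok,pong,tick] B:[]
After 9 (send(from=A, to=B, msg='stop')): A:[resp,ok,pong,tick] B:[stop]
After 10 (send(from=A, to=B, msg='done')): A:[resp,ok,pong,tick] B:[stop,done]
After 11 (process(B)): A:[resp,ok,pong,tick] B:[done]
After 12 (send(from=A, to=B, msg='ping')): A:[resp,ok,pong,tick] B:[done,ping]
After 13 (process(B)): A:[resp,ok,pong,tick] B:[ping]
After 14 (process(A)): A:[ok,pong,tick] B:[ping]

Answer: ping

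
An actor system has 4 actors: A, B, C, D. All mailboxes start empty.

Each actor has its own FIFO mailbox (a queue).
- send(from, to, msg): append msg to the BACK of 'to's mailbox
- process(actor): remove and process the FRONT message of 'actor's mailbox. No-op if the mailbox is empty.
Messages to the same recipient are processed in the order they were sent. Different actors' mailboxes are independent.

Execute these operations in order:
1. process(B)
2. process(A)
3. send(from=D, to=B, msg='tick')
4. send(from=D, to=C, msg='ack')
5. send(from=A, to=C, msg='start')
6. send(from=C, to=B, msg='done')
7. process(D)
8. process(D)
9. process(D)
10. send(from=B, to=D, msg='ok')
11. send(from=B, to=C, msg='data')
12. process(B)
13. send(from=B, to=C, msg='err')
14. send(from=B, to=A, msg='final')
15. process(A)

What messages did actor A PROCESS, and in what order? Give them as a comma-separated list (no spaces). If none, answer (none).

After 1 (process(B)): A:[] B:[] C:[] D:[]
After 2 (process(A)): A:[] B:[] C:[] D:[]
After 3 (send(from=D, to=B, msg='tick')): A:[] B:[tick] C:[] D:[]
After 4 (send(from=D, to=C, msg='ack')): A:[] B:[tick] C:[ack] D:[]
After 5 (send(from=A, to=C, msg='start')): A:[] B:[tick] C:[ack,start] D:[]
After 6 (send(from=C, to=B, msg='done')): A:[] B:[tick,done] C:[ack,start] D:[]
After 7 (process(D)): A:[] B:[tick,done] C:[ack,start] D:[]
After 8 (process(D)): A:[] B:[tick,done] C:[ack,start] D:[]
After 9 (process(D)): A:[] B:[tick,done] C:[ack,start] D:[]
After 10 (send(from=B, to=D, msg='ok')): A:[] B:[tick,done] C:[ack,start] D:[ok]
After 11 (send(from=B, to=C, msg='data')): A:[] B:[tick,done] C:[ack,start,data] D:[ok]
After 12 (process(B)): A:[] B:[done] C:[ack,start,data] D:[ok]
After 13 (send(from=B, to=C, msg='err')): A:[] B:[done] C:[ack,start,data,err] D:[ok]
After 14 (send(from=B, to=A, msg='final')): A:[final] B:[done] C:[ack,start,data,err] D:[ok]
After 15 (process(A)): A:[] B:[done] C:[ack,start,data,err] D:[ok]

Answer: final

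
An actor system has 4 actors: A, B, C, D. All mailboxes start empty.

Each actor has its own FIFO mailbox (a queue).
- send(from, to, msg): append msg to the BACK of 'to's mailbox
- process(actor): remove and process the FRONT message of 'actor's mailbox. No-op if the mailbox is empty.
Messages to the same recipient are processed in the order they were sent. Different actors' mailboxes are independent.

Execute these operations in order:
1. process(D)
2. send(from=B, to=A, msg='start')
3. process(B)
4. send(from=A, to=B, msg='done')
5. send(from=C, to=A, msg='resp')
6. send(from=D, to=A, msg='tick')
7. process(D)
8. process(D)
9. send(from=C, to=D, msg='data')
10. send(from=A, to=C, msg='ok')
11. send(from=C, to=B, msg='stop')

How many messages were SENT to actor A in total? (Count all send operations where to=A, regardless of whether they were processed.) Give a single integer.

Answer: 3

Derivation:
After 1 (process(D)): A:[] B:[] C:[] D:[]
After 2 (send(from=B, to=A, msg='start')): A:[start] B:[] C:[] D:[]
After 3 (process(B)): A:[start] B:[] C:[] D:[]
After 4 (send(from=A, to=B, msg='done')): A:[start] B:[done] C:[] D:[]
After 5 (send(from=C, to=A, msg='resp')): A:[start,resp] B:[done] C:[] D:[]
After 6 (send(from=D, to=A, msg='tick')): A:[start,resp,tick] B:[done] C:[] D:[]
After 7 (process(D)): A:[start,resp,tick] B:[done] C:[] D:[]
After 8 (process(D)): A:[start,resp,tick] B:[done] C:[] D:[]
After 9 (send(from=C, to=D, msg='data')): A:[start,resp,tick] B:[done] C:[] D:[data]
After 10 (send(from=A, to=C, msg='ok')): A:[start,resp,tick] B:[done] C:[ok] D:[data]
After 11 (send(from=C, to=B, msg='stop')): A:[start,resp,tick] B:[done,stop] C:[ok] D:[data]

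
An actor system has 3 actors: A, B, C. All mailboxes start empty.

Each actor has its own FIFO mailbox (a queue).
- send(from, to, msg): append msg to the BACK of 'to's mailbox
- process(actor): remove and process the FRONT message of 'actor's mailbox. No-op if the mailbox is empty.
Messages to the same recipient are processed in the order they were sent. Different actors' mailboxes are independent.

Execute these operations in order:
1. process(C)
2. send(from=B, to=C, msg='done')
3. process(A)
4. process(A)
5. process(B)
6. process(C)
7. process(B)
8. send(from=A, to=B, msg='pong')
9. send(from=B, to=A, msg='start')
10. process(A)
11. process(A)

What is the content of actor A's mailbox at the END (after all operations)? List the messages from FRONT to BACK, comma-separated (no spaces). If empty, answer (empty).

After 1 (process(C)): A:[] B:[] C:[]
After 2 (send(from=B, to=C, msg='done')): A:[] B:[] C:[done]
After 3 (process(A)): A:[] B:[] C:[done]
After 4 (process(A)): A:[] B:[] C:[done]
After 5 (process(B)): A:[] B:[] C:[done]
After 6 (process(C)): A:[] B:[] C:[]
After 7 (process(B)): A:[] B:[] C:[]
After 8 (send(from=A, to=B, msg='pong')): A:[] B:[pong] C:[]
After 9 (send(from=B, to=A, msg='start')): A:[start] B:[pong] C:[]
After 10 (process(A)): A:[] B:[pong] C:[]
After 11 (process(A)): A:[] B:[pong] C:[]

Answer: (empty)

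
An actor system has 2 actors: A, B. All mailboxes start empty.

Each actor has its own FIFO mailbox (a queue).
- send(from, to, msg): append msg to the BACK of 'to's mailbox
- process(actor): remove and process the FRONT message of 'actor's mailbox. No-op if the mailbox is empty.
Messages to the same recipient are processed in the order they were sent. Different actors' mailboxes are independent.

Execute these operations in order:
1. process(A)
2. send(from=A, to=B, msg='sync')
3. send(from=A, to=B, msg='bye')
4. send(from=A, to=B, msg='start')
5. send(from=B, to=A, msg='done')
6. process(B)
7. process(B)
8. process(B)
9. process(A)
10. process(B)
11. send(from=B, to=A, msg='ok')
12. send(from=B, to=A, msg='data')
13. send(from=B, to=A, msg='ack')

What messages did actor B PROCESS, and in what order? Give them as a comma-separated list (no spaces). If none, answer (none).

Answer: sync,bye,start

Derivation:
After 1 (process(A)): A:[] B:[]
After 2 (send(from=A, to=B, msg='sync')): A:[] B:[sync]
After 3 (send(from=A, to=B, msg='bye')): A:[] B:[sync,bye]
After 4 (send(from=A, to=B, msg='start')): A:[] B:[sync,bye,start]
After 5 (send(from=B, to=A, msg='done')): A:[done] B:[sync,bye,start]
After 6 (process(B)): A:[done] B:[bye,start]
After 7 (process(B)): A:[done] B:[start]
After 8 (process(B)): A:[done] B:[]
After 9 (process(A)): A:[] B:[]
After 10 (process(B)): A:[] B:[]
After 11 (send(from=B, to=A, msg='ok')): A:[ok] B:[]
After 12 (send(from=B, to=A, msg='data')): A:[ok,data] B:[]
After 13 (send(from=B, to=A, msg='ack')): A:[ok,data,ack] B:[]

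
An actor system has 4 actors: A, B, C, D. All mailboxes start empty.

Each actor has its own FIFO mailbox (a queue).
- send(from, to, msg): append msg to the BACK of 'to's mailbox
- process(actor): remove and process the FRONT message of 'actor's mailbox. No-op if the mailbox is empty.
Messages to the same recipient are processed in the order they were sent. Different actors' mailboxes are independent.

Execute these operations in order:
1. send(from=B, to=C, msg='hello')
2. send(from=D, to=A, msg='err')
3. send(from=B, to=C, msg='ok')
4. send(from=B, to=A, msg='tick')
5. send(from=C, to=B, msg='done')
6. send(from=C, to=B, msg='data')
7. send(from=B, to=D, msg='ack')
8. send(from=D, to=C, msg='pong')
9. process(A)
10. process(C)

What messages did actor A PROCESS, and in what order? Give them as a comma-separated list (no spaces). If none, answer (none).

Answer: err

Derivation:
After 1 (send(from=B, to=C, msg='hello')): A:[] B:[] C:[hello] D:[]
After 2 (send(from=D, to=A, msg='err')): A:[err] B:[] C:[hello] D:[]
After 3 (send(from=B, to=C, msg='ok')): A:[err] B:[] C:[hello,ok] D:[]
After 4 (send(from=B, to=A, msg='tick')): A:[err,tick] B:[] C:[hello,ok] D:[]
After 5 (send(from=C, to=B, msg='done')): A:[err,tick] B:[done] C:[hello,ok] D:[]
After 6 (send(from=C, to=B, msg='data')): A:[err,tick] B:[done,data] C:[hello,ok] D:[]
After 7 (send(from=B, to=D, msg='ack')): A:[err,tick] B:[done,data] C:[hello,ok] D:[ack]
After 8 (send(from=D, to=C, msg='pong')): A:[err,tick] B:[done,data] C:[hello,ok,pong] D:[ack]
After 9 (process(A)): A:[tick] B:[done,data] C:[hello,ok,pong] D:[ack]
After 10 (process(C)): A:[tick] B:[done,data] C:[ok,pong] D:[ack]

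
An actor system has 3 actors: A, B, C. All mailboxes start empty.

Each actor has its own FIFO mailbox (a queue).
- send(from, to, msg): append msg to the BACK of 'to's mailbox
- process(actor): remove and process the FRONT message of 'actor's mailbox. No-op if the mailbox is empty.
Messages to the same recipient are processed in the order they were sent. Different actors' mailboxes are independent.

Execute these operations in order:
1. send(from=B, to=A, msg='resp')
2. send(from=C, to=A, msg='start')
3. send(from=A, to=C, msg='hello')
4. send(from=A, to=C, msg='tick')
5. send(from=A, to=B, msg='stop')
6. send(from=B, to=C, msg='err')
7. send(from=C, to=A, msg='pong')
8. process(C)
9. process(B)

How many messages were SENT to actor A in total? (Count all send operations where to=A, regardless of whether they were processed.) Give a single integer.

After 1 (send(from=B, to=A, msg='resp')): A:[resp] B:[] C:[]
After 2 (send(from=C, to=A, msg='start')): A:[resp,start] B:[] C:[]
After 3 (send(from=A, to=C, msg='hello')): A:[resp,start] B:[] C:[hello]
After 4 (send(from=A, to=C, msg='tick')): A:[resp,start] B:[] C:[hello,tick]
After 5 (send(from=A, to=B, msg='stop')): A:[resp,start] B:[stop] C:[hello,tick]
After 6 (send(from=B, to=C, msg='err')): A:[resp,start] B:[stop] C:[hello,tick,err]
After 7 (send(from=C, to=A, msg='pong')): A:[resp,start,pong] B:[stop] C:[hello,tick,err]
After 8 (process(C)): A:[resp,start,pong] B:[stop] C:[tick,err]
After 9 (process(B)): A:[resp,start,pong] B:[] C:[tick,err]

Answer: 3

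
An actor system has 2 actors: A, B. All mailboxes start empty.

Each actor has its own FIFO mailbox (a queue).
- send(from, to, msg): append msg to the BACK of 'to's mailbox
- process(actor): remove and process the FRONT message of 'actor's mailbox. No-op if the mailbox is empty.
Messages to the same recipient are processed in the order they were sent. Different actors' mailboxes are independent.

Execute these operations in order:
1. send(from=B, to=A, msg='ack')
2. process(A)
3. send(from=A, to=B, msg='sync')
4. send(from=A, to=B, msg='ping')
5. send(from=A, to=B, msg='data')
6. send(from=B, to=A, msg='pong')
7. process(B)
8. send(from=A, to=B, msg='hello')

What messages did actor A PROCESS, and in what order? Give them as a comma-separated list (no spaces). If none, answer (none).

Answer: ack

Derivation:
After 1 (send(from=B, to=A, msg='ack')): A:[ack] B:[]
After 2 (process(A)): A:[] B:[]
After 3 (send(from=A, to=B, msg='sync')): A:[] B:[sync]
After 4 (send(from=A, to=B, msg='ping')): A:[] B:[sync,ping]
After 5 (send(from=A, to=B, msg='data')): A:[] B:[sync,ping,data]
After 6 (send(from=B, to=A, msg='pong')): A:[pong] B:[sync,ping,data]
After 7 (process(B)): A:[pong] B:[ping,data]
After 8 (send(from=A, to=B, msg='hello')): A:[pong] B:[ping,data,hello]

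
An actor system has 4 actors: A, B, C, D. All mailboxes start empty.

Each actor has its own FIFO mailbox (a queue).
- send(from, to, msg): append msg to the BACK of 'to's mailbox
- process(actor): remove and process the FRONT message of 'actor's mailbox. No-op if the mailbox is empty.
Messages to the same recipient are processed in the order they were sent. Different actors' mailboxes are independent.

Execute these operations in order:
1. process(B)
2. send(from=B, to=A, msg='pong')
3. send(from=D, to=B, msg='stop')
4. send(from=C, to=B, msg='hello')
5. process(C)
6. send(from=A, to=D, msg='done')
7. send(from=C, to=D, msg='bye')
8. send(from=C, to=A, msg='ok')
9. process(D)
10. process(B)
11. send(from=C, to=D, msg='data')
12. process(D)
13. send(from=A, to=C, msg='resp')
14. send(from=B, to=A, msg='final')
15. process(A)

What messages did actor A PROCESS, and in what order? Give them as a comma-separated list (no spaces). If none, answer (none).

After 1 (process(B)): A:[] B:[] C:[] D:[]
After 2 (send(from=B, to=A, msg='pong')): A:[pong] B:[] C:[] D:[]
After 3 (send(from=D, to=B, msg='stop')): A:[pong] B:[stop] C:[] D:[]
After 4 (send(from=C, to=B, msg='hello')): A:[pong] B:[stop,hello] C:[] D:[]
After 5 (process(C)): A:[pong] B:[stop,hello] C:[] D:[]
After 6 (send(from=A, to=D, msg='done')): A:[pong] B:[stop,hello] C:[] D:[done]
After 7 (send(from=C, to=D, msg='bye')): A:[pong] B:[stop,hello] C:[] D:[done,bye]
After 8 (send(from=C, to=A, msg='ok')): A:[pong,ok] B:[stop,hello] C:[] D:[done,bye]
After 9 (process(D)): A:[pong,ok] B:[stop,hello] C:[] D:[bye]
After 10 (process(B)): A:[pong,ok] B:[hello] C:[] D:[bye]
After 11 (send(from=C, to=D, msg='data')): A:[pong,ok] B:[hello] C:[] D:[bye,data]
After 12 (process(D)): A:[pong,ok] B:[hello] C:[] D:[data]
After 13 (send(from=A, to=C, msg='resp')): A:[pong,ok] B:[hello] C:[resp] D:[data]
After 14 (send(from=B, to=A, msg='final')): A:[pong,ok,final] B:[hello] C:[resp] D:[data]
After 15 (process(A)): A:[ok,final] B:[hello] C:[resp] D:[data]

Answer: pong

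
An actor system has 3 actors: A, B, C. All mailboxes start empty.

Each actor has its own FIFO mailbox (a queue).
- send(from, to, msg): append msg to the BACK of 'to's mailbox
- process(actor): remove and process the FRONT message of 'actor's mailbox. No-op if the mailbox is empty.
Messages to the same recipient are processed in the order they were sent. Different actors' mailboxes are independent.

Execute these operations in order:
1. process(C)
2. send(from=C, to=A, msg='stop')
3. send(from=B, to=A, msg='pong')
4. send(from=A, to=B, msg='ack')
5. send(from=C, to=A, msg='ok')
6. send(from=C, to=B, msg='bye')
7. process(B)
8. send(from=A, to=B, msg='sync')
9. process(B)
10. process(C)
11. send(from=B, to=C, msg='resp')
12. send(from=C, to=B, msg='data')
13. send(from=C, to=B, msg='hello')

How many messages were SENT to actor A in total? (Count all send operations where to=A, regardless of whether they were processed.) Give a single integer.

After 1 (process(C)): A:[] B:[] C:[]
After 2 (send(from=C, to=A, msg='stop')): A:[stop] B:[] C:[]
After 3 (send(from=B, to=A, msg='pong')): A:[stop,pong] B:[] C:[]
After 4 (send(from=A, to=B, msg='ack')): A:[stop,pong] B:[ack] C:[]
After 5 (send(from=C, to=A, msg='ok')): A:[stop,pong,ok] B:[ack] C:[]
After 6 (send(from=C, to=B, msg='bye')): A:[stop,pong,ok] B:[ack,bye] C:[]
After 7 (process(B)): A:[stop,pong,ok] B:[bye] C:[]
After 8 (send(from=A, to=B, msg='sync')): A:[stop,pong,ok] B:[bye,sync] C:[]
After 9 (process(B)): A:[stop,pong,ok] B:[sync] C:[]
After 10 (process(C)): A:[stop,pong,ok] B:[sync] C:[]
After 11 (send(from=B, to=C, msg='resp')): A:[stop,pong,ok] B:[sync] C:[resp]
After 12 (send(from=C, to=B, msg='data')): A:[stop,pong,ok] B:[sync,data] C:[resp]
After 13 (send(from=C, to=B, msg='hello')): A:[stop,pong,ok] B:[sync,data,hello] C:[resp]

Answer: 3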